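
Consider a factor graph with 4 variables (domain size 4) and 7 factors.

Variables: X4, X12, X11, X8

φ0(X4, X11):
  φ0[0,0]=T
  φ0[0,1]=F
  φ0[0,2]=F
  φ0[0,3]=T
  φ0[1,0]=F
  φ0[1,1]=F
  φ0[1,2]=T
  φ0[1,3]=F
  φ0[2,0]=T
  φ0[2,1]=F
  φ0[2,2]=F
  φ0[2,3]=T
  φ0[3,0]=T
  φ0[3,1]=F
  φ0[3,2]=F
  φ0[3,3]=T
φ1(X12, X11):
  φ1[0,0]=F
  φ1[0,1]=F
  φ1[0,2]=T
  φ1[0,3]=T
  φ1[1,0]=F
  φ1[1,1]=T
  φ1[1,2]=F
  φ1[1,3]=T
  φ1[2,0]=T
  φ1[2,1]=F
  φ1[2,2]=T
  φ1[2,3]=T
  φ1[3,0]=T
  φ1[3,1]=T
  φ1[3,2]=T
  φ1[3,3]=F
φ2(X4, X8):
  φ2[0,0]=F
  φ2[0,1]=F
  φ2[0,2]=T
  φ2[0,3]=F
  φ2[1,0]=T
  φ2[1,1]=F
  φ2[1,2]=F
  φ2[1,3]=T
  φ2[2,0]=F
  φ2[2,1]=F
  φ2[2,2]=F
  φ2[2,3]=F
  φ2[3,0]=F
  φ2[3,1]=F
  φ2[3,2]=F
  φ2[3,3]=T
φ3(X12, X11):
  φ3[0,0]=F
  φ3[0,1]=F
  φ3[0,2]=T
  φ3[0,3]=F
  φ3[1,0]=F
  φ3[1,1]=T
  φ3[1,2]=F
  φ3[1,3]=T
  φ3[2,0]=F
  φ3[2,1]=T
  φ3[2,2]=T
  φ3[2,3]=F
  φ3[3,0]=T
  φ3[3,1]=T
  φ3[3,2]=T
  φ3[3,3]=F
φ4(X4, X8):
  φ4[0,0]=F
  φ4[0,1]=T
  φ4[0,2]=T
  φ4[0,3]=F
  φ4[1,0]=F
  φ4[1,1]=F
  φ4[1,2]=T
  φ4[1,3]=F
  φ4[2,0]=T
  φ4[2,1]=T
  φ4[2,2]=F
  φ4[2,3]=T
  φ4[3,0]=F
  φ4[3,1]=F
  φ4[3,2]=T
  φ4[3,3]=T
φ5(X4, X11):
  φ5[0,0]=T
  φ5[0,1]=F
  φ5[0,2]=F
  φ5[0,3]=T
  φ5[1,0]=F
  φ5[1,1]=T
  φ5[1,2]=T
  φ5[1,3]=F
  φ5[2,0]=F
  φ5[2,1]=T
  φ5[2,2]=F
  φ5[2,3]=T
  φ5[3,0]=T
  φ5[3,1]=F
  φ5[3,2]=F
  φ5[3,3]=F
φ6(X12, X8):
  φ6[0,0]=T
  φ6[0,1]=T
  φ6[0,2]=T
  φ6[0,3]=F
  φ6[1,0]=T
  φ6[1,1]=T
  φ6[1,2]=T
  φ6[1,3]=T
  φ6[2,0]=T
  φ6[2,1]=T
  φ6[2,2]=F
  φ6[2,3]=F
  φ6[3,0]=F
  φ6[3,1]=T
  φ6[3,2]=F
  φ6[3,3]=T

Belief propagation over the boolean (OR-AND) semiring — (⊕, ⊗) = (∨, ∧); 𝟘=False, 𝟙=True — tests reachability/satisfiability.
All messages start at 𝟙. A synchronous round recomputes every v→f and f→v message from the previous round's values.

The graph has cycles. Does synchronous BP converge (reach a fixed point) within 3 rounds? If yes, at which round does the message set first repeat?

NOT CONVERGED within 3 rounds

init: all messages = 𝟙 over 4 values
r1 m[φ0→X4] = [T, T, T, T]
r1 m[φ0→X11] = [T, F, T, T]
r1 m[φ1→X12] = [T, T, T, T]
r1 m[φ1→X11] = [T, T, T, T]
r1 m[φ2→X4] = [T, T, F, T]
r1 m[φ2→X8] = [T, F, T, T]
r1 m[φ3→X12] = [T, T, T, T]
r1 m[φ3→X11] = [T, T, T, T]
r1 m[φ4→X4] = [T, T, T, T]
r1 m[φ4→X8] = [T, T, T, T]
r1 m[φ5→X4] = [T, T, T, T]
r1 m[φ5→X11] = [T, T, T, T]
r1 m[φ6→X12] = [T, T, T, T]
r1 m[φ6→X8] = [T, T, T, T]
r1 m[X4→φ0] = [T, T, T, T]
r1 m[X4→φ2] = [T, T, T, T]
r1 m[X4→φ4] = [T, T, T, T]
r1 m[X4→φ5] = [T, T, T, T]
r1 m[X12→φ1] = [T, T, T, T]
r1 m[X12→φ3] = [T, T, T, T]
r1 m[X12→φ6] = [T, T, T, T]
r1 m[X11→φ0] = [T, T, T, T]
r1 m[X11→φ1] = [T, T, T, T]
r1 m[X11→φ3] = [T, T, T, T]
r1 m[X11→φ5] = [T, T, T, T]
r1 m[X8→φ2] = [T, T, T, T]
r1 m[X8→φ4] = [T, T, T, T]
r1 m[X8→φ6] = [T, T, T, T]
r2 m[φ0→X4] = [T, T, T, T]
r2 m[φ0→X11] = [T, F, T, T]
r2 m[φ1→X12] = [T, T, T, T]
r2 m[φ1→X11] = [T, T, T, T]
r2 m[φ2→X4] = [T, T, F, T]
r2 m[φ2→X8] = [T, F, T, T]
r2 m[φ3→X12] = [T, T, T, T]
r2 m[φ3→X11] = [T, T, T, T]
r2 m[φ4→X4] = [T, T, T, T]
r2 m[φ4→X8] = [T, T, T, T]
r2 m[φ5→X4] = [T, T, T, T]
r2 m[φ5→X11] = [T, T, T, T]
r2 m[φ6→X12] = [T, T, T, T]
r2 m[φ6→X8] = [T, T, T, T]
r2 m[X4→φ0] = [T, T, F, T]
r2 m[X4→φ2] = [T, T, T, T]
r2 m[X4→φ4] = [T, T, F, T]
r2 m[X4→φ5] = [T, T, F, T]
r2 m[X12→φ1] = [T, T, T, T]
r2 m[X12→φ3] = [T, T, T, T]
r2 m[X12→φ6] = [T, T, T, T]
r2 m[X11→φ0] = [T, T, T, T]
r2 m[X11→φ1] = [T, F, T, T]
r2 m[X11→φ3] = [T, F, T, T]
r2 m[X11→φ5] = [T, F, T, T]
r2 m[X8→φ2] = [T, T, T, T]
r2 m[X8→φ4] = [T, F, T, T]
r2 m[X8→φ6] = [T, F, T, T]
r3 m[φ0→X4] = [T, T, T, T]
r3 m[φ0→X11] = [T, F, T, T]
r3 m[φ1→X12] = [T, T, T, T]
r3 m[φ1→X11] = [T, T, T, T]
r3 m[φ2→X4] = [T, T, F, T]
r3 m[φ2→X8] = [T, F, T, T]
r3 m[φ3→X12] = [T, T, T, T]
r3 m[φ3→X11] = [T, T, T, T]
r3 m[φ4→X4] = [T, T, T, T]
r3 m[φ4→X8] = [F, T, T, T]
r3 m[φ5→X4] = [T, T, T, T]
r3 m[φ5→X11] = [T, T, T, T]
r3 m[φ6→X12] = [T, T, T, T]
r3 m[φ6→X8] = [T, T, T, T]
r3 m[X4→φ0] = [T, T, F, T]
r3 m[X4→φ2] = [T, T, T, T]
r3 m[X4→φ4] = [T, T, F, T]
r3 m[X4→φ5] = [T, T, F, T]
r3 m[X12→φ1] = [T, T, T, T]
r3 m[X12→φ3] = [T, T, T, T]
r3 m[X12→φ6] = [T, T, T, T]
r3 m[X11→φ0] = [T, T, T, T]
r3 m[X11→φ1] = [T, F, T, T]
r3 m[X11→φ3] = [T, F, T, T]
r3 m[X11→φ5] = [T, F, T, T]
r3 m[X8→φ2] = [T, T, T, T]
r3 m[X8→φ4] = [T, F, T, T]
r3 m[X8→φ6] = [T, F, T, T]
no fixed point within 3 rounds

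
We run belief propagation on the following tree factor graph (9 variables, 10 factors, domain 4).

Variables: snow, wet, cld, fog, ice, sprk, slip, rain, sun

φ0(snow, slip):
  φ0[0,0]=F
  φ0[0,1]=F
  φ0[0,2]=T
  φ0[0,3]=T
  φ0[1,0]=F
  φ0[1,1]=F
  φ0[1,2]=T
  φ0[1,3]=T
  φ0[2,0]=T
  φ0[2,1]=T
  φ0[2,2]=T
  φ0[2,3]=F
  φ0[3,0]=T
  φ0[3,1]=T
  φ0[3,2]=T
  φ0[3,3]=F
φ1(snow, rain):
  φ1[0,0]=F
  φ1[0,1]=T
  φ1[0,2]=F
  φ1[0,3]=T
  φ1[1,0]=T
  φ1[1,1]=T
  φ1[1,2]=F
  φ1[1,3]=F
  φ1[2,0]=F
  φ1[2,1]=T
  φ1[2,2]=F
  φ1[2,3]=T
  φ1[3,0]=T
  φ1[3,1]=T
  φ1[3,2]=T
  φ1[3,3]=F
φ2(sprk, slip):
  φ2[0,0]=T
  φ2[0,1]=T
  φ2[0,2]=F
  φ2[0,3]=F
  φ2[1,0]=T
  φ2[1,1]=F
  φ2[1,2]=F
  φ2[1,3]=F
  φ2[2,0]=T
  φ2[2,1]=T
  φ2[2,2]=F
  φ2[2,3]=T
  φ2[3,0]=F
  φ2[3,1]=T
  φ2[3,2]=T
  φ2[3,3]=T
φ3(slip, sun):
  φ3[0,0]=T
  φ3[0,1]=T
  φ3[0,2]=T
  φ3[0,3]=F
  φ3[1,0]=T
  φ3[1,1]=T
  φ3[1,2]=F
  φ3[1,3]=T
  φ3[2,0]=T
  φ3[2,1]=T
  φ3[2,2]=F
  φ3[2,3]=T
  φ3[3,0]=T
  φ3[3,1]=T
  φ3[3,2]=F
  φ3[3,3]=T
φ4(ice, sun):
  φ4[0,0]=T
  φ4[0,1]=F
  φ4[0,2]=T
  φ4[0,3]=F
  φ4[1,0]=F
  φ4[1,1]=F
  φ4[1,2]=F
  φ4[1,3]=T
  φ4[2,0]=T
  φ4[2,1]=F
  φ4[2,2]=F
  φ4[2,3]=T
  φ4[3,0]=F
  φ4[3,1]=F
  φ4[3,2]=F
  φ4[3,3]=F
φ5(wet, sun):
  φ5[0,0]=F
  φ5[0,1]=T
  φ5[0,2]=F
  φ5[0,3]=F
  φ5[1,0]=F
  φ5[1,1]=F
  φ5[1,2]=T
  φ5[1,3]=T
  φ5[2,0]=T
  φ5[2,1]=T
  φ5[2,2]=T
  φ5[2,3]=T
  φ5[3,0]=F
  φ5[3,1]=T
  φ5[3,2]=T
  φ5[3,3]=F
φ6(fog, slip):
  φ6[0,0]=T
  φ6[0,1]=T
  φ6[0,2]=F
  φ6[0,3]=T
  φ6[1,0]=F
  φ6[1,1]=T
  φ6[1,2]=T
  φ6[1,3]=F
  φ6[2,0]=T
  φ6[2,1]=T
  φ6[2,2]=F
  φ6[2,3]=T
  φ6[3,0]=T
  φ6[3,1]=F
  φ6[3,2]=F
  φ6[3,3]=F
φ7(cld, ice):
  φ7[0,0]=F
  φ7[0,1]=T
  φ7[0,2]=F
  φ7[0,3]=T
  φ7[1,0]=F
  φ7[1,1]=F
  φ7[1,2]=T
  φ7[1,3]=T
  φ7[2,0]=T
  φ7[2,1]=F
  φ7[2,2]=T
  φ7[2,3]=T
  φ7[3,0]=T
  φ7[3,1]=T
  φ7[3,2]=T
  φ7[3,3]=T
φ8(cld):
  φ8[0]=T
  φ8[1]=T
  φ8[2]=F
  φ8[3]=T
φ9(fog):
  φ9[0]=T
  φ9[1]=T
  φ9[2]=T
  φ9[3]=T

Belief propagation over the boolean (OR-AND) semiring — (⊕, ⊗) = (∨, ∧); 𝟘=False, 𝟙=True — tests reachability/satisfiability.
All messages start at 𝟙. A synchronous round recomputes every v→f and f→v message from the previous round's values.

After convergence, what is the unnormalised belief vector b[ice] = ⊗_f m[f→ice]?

init: all messages = 𝟙 over 4 values
r1 m[φ0→snow] = [T, T, T, T]
r1 m[φ0→slip] = [T, T, T, T]
r1 m[φ1→snow] = [T, T, T, T]
r1 m[φ1→rain] = [T, T, T, T]
r1 m[φ2→sprk] = [T, T, T, T]
r1 m[φ2→slip] = [T, T, T, T]
r1 m[φ3→slip] = [T, T, T, T]
r1 m[φ3→sun] = [T, T, T, T]
r1 m[φ4→ice] = [T, T, T, F]
r1 m[φ4→sun] = [T, F, T, T]
r1 m[φ5→wet] = [T, T, T, T]
r1 m[φ5→sun] = [T, T, T, T]
r1 m[φ6→fog] = [T, T, T, T]
r1 m[φ6→slip] = [T, T, T, T]
r1 m[φ7→cld] = [T, T, T, T]
r1 m[φ7→ice] = [T, T, T, T]
r1 m[φ8→cld] = [T, T, F, T]
r1 m[φ9→fog] = [T, T, T, T]
r1 m[snow→φ0] = [T, T, T, T]
r1 m[snow→φ1] = [T, T, T, T]
r1 m[wet→φ5] = [T, T, T, T]
r1 m[cld→φ7] = [T, T, T, T]
r1 m[cld→φ8] = [T, T, T, T]
r1 m[fog→φ6] = [T, T, T, T]
r1 m[fog→φ9] = [T, T, T, T]
r1 m[ice→φ4] = [T, T, T, T]
r1 m[ice→φ7] = [T, T, T, T]
r1 m[sprk→φ2] = [T, T, T, T]
r1 m[slip→φ0] = [T, T, T, T]
r1 m[slip→φ2] = [T, T, T, T]
r1 m[slip→φ3] = [T, T, T, T]
r1 m[slip→φ6] = [T, T, T, T]
r1 m[rain→φ1] = [T, T, T, T]
r1 m[sun→φ3] = [T, T, T, T]
r1 m[sun→φ4] = [T, T, T, T]
r1 m[sun→φ5] = [T, T, T, T]
r2 m[φ0→snow] = [T, T, T, T]
r2 m[φ0→slip] = [T, T, T, T]
r2 m[φ1→snow] = [T, T, T, T]
r2 m[φ1→rain] = [T, T, T, T]
r2 m[φ2→sprk] = [T, T, T, T]
r2 m[φ2→slip] = [T, T, T, T]
r2 m[φ3→slip] = [T, T, T, T]
r2 m[φ3→sun] = [T, T, T, T]
r2 m[φ4→ice] = [T, T, T, F]
r2 m[φ4→sun] = [T, F, T, T]
r2 m[φ5→wet] = [T, T, T, T]
r2 m[φ5→sun] = [T, T, T, T]
r2 m[φ6→fog] = [T, T, T, T]
r2 m[φ6→slip] = [T, T, T, T]
r2 m[φ7→cld] = [T, T, T, T]
r2 m[φ7→ice] = [T, T, T, T]
r2 m[φ8→cld] = [T, T, F, T]
r2 m[φ9→fog] = [T, T, T, T]
r2 m[snow→φ0] = [T, T, T, T]
r2 m[snow→φ1] = [T, T, T, T]
r2 m[wet→φ5] = [T, T, T, T]
r2 m[cld→φ7] = [T, T, F, T]
r2 m[cld→φ8] = [T, T, T, T]
r2 m[fog→φ6] = [T, T, T, T]
r2 m[fog→φ9] = [T, T, T, T]
r2 m[ice→φ4] = [T, T, T, T]
r2 m[ice→φ7] = [T, T, T, F]
r2 m[sprk→φ2] = [T, T, T, T]
r2 m[slip→φ0] = [T, T, T, T]
r2 m[slip→φ2] = [T, T, T, T]
r2 m[slip→φ3] = [T, T, T, T]
r2 m[slip→φ6] = [T, T, T, T]
r2 m[rain→φ1] = [T, T, T, T]
r2 m[sun→φ3] = [T, F, T, T]
r2 m[sun→φ4] = [T, T, T, T]
r2 m[sun→φ5] = [T, F, T, T]
r3 m[φ0→snow] = [T, T, T, T]
r3 m[φ0→slip] = [T, T, T, T]
r3 m[φ1→snow] = [T, T, T, T]
r3 m[φ1→rain] = [T, T, T, T]
r3 m[φ2→sprk] = [T, T, T, T]
r3 m[φ2→slip] = [T, T, T, T]
r3 m[φ3→slip] = [T, T, T, T]
r3 m[φ3→sun] = [T, T, T, T]
r3 m[φ4→ice] = [T, T, T, F]
r3 m[φ4→sun] = [T, F, T, T]
r3 m[φ5→wet] = [F, T, T, T]
r3 m[φ5→sun] = [T, T, T, T]
r3 m[φ6→fog] = [T, T, T, T]
r3 m[φ6→slip] = [T, T, T, T]
r3 m[φ7→cld] = [T, T, T, T]
r3 m[φ7→ice] = [T, T, T, T]
r3 m[φ8→cld] = [T, T, F, T]
r3 m[φ9→fog] = [T, T, T, T]
r3 m[snow→φ0] = [T, T, T, T]
r3 m[snow→φ1] = [T, T, T, T]
r3 m[wet→φ5] = [T, T, T, T]
r3 m[cld→φ7] = [T, T, F, T]
r3 m[cld→φ8] = [T, T, T, T]
r3 m[fog→φ6] = [T, T, T, T]
r3 m[fog→φ9] = [T, T, T, T]
r3 m[ice→φ4] = [T, T, T, T]
r3 m[ice→φ7] = [T, T, T, F]
r3 m[sprk→φ2] = [T, T, T, T]
r3 m[slip→φ0] = [T, T, T, T]
r3 m[slip→φ2] = [T, T, T, T]
r3 m[slip→φ3] = [T, T, T, T]
r3 m[slip→φ6] = [T, T, T, T]
r3 m[rain→φ1] = [T, T, T, T]
r3 m[sun→φ3] = [T, F, T, T]
r3 m[sun→φ4] = [T, T, T, T]
r3 m[sun→φ5] = [T, F, T, T]
r4 m[φ0→snow] = [T, T, T, T]
r4 m[φ0→slip] = [T, T, T, T]
r4 m[φ1→snow] = [T, T, T, T]
r4 m[φ1→rain] = [T, T, T, T]
r4 m[φ2→sprk] = [T, T, T, T]
r4 m[φ2→slip] = [T, T, T, T]
r4 m[φ3→slip] = [T, T, T, T]
r4 m[φ3→sun] = [T, T, T, T]
r4 m[φ4→ice] = [T, T, T, F]
r4 m[φ4→sun] = [T, F, T, T]
r4 m[φ5→wet] = [F, T, T, T]
r4 m[φ5→sun] = [T, T, T, T]
r4 m[φ6→fog] = [T, T, T, T]
r4 m[φ6→slip] = [T, T, T, T]
r4 m[φ7→cld] = [T, T, T, T]
r4 m[φ7→ice] = [T, T, T, T]
r4 m[φ8→cld] = [T, T, F, T]
r4 m[φ9→fog] = [T, T, T, T]
r4 m[snow→φ0] = [T, T, T, T]
r4 m[snow→φ1] = [T, T, T, T]
r4 m[wet→φ5] = [T, T, T, T]
r4 m[cld→φ7] = [T, T, F, T]
r4 m[cld→φ8] = [T, T, T, T]
r4 m[fog→φ6] = [T, T, T, T]
r4 m[fog→φ9] = [T, T, T, T]
r4 m[ice→φ4] = [T, T, T, T]
r4 m[ice→φ7] = [T, T, T, F]
r4 m[sprk→φ2] = [T, T, T, T]
r4 m[slip→φ0] = [T, T, T, T]
r4 m[slip→φ2] = [T, T, T, T]
r4 m[slip→φ3] = [T, T, T, T]
r4 m[slip→φ6] = [T, T, T, T]
r4 m[rain→φ1] = [T, T, T, T]
r4 m[sun→φ3] = [T, F, T, T]
r4 m[sun→φ4] = [T, T, T, T]
r4 m[sun→φ5] = [T, F, T, T]
fixed point reached at round 4
b[ice] = ⊗ incoming = [T, T, T, F]

b[ice] = [T, T, T, F]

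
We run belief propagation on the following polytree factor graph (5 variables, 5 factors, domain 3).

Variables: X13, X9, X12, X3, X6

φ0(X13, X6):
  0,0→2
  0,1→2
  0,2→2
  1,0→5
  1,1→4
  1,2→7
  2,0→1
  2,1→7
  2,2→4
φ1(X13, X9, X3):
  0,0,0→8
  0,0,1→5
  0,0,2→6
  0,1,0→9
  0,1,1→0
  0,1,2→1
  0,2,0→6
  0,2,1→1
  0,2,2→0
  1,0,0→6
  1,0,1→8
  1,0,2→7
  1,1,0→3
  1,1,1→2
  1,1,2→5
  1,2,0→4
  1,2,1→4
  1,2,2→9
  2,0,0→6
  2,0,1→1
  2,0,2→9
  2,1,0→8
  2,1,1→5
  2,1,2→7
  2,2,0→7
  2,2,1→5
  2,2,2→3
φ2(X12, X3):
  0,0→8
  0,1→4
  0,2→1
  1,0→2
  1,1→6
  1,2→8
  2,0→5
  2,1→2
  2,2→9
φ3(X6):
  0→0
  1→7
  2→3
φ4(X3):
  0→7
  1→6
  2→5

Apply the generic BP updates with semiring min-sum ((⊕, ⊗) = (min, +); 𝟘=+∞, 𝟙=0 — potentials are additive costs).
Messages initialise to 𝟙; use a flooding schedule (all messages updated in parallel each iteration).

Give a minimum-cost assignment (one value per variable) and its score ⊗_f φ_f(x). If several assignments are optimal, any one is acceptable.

assignment: (X13=0, X9=2, X12=0, X3=2, X6=0); score = 8

init: all messages = 𝟙 over 3 values
r1 m[φ0→X13] = [2, 4, 1]
r1 m[φ0→X6] = [1, 2, 2]
r1 m[φ1→X13] = [0, 2, 1]
r1 m[φ1→X9] = [1, 0, 0]
r1 m[φ1→X3] = [3, 0, 0]
r1 m[φ2→X12] = [1, 2, 2]
r1 m[φ2→X3] = [2, 2, 1]
r1 m[φ3→X6] = [0, 7, 3]
r1 m[φ4→X3] = [7, 6, 5]
r1 m[X13→φ0] = [0, 0, 0]
r1 m[X13→φ1] = [0, 0, 0]
r1 m[X9→φ1] = [0, 0, 0]
r1 m[X12→φ2] = [0, 0, 0]
r1 m[X3→φ1] = [0, 0, 0]
r1 m[X3→φ2] = [0, 0, 0]
r1 m[X3→φ4] = [0, 0, 0]
r1 m[X6→φ0] = [0, 0, 0]
r1 m[X6→φ3] = [0, 0, 0]
r2 m[φ0→X13] = [2, 4, 1]
r2 m[φ0→X6] = [1, 2, 2]
r2 m[φ1→X13] = [0, 2, 1]
r2 m[φ1→X9] = [1, 0, 0]
r2 m[φ1→X3] = [3, 0, 0]
r2 m[φ2→X12] = [1, 2, 2]
r2 m[φ2→X3] = [2, 2, 1]
r2 m[φ3→X6] = [0, 7, 3]
r2 m[φ4→X3] = [7, 6, 5]
r2 m[X13→φ0] = [0, 2, 1]
r2 m[X13→φ1] = [2, 4, 1]
r2 m[X9→φ1] = [0, 0, 0]
r2 m[X12→φ2] = [0, 0, 0]
r2 m[X3→φ1] = [9, 8, 6]
r2 m[X3→φ2] = [10, 6, 5]
r2 m[X3→φ4] = [5, 2, 1]
r2 m[X6→φ0] = [0, 7, 3]
r2 m[X6→φ3] = [1, 2, 2]
r3 m[φ0→X13] = [2, 5, 1]
r3 m[φ0→X6] = [2, 2, 2]
r3 m[φ1→X13] = [6, 10, 9]
r3 m[φ1→X9] = [10, 9, 8]
r3 m[φ1→X3] = [7, 2, 2]
r3 m[φ2→X12] = [6, 12, 8]
r3 m[φ2→X3] = [2, 2, 1]
r3 m[φ3→X6] = [0, 7, 3]
r3 m[φ4→X3] = [7, 6, 5]
r3 m[X13→φ0] = [0, 2, 1]
r3 m[X13→φ1] = [2, 4, 1]
r3 m[X9→φ1] = [0, 0, 0]
r3 m[X12→φ2] = [0, 0, 0]
r3 m[X3→φ1] = [9, 8, 6]
r3 m[X3→φ2] = [10, 6, 5]
r3 m[X3→φ4] = [5, 2, 1]
r3 m[X6→φ0] = [0, 7, 3]
r3 m[X6→φ3] = [1, 2, 2]
r4 m[φ0→X13] = [2, 5, 1]
r4 m[φ0→X6] = [2, 2, 2]
r4 m[φ1→X13] = [6, 10, 9]
r4 m[φ1→X9] = [10, 9, 8]
r4 m[φ1→X3] = [7, 2, 2]
r4 m[φ2→X12] = [6, 12, 8]
r4 m[φ2→X3] = [2, 2, 1]
r4 m[φ3→X6] = [0, 7, 3]
r4 m[φ4→X3] = [7, 6, 5]
r4 m[X13→φ0] = [6, 10, 9]
r4 m[X13→φ1] = [2, 5, 1]
r4 m[X9→φ1] = [0, 0, 0]
r4 m[X12→φ2] = [0, 0, 0]
r4 m[X3→φ1] = [9, 8, 6]
r4 m[X3→φ2] = [14, 8, 7]
r4 m[X3→φ4] = [9, 4, 3]
r4 m[X6→φ0] = [0, 7, 3]
r4 m[X6→φ3] = [2, 2, 2]
r5 m[φ0→X13] = [2, 5, 1]
r5 m[φ0→X6] = [8, 8, 8]
r5 m[φ1→X13] = [6, 10, 9]
r5 m[φ1→X9] = [10, 9, 8]
r5 m[φ1→X3] = [7, 2, 2]
r5 m[φ2→X12] = [8, 14, 10]
r5 m[φ2→X3] = [2, 2, 1]
r5 m[φ3→X6] = [0, 7, 3]
r5 m[φ4→X3] = [7, 6, 5]
r5 m[X13→φ0] = [6, 10, 9]
r5 m[X13→φ1] = [2, 5, 1]
r5 m[X9→φ1] = [0, 0, 0]
r5 m[X12→φ2] = [0, 0, 0]
r5 m[X3→φ1] = [9, 8, 6]
r5 m[X3→φ2] = [14, 8, 7]
r5 m[X3→φ4] = [9, 4, 3]
r5 m[X6→φ0] = [0, 7, 3]
r5 m[X6→φ3] = [2, 2, 2]
r6 m[φ0→X13] = [2, 5, 1]
r6 m[φ0→X6] = [8, 8, 8]
r6 m[φ1→X13] = [6, 10, 9]
r6 m[φ1→X9] = [10, 9, 8]
r6 m[φ1→X3] = [7, 2, 2]
r6 m[φ2→X12] = [8, 14, 10]
r6 m[φ2→X3] = [2, 2, 1]
r6 m[φ3→X6] = [0, 7, 3]
r6 m[φ4→X3] = [7, 6, 5]
r6 m[X13→φ0] = [6, 10, 9]
r6 m[X13→φ1] = [2, 5, 1]
r6 m[X9→φ1] = [0, 0, 0]
r6 m[X12→φ2] = [0, 0, 0]
r6 m[X3→φ1] = [9, 8, 6]
r6 m[X3→φ2] = [14, 8, 7]
r6 m[X3→φ4] = [9, 4, 3]
r6 m[X6→φ0] = [0, 7, 3]
r6 m[X6→φ3] = [8, 8, 8]
r7 m[φ0→X13] = [2, 5, 1]
r7 m[φ0→X6] = [8, 8, 8]
r7 m[φ1→X13] = [6, 10, 9]
r7 m[φ1→X9] = [10, 9, 8]
r7 m[φ1→X3] = [7, 2, 2]
r7 m[φ2→X12] = [8, 14, 10]
r7 m[φ2→X3] = [2, 2, 1]
r7 m[φ3→X6] = [0, 7, 3]
r7 m[φ4→X3] = [7, 6, 5]
r7 m[X13→φ0] = [6, 10, 9]
r7 m[X13→φ1] = [2, 5, 1]
r7 m[X9→φ1] = [0, 0, 0]
r7 m[X12→φ2] = [0, 0, 0]
r7 m[X3→φ1] = [9, 8, 6]
r7 m[X3→φ2] = [14, 8, 7]
r7 m[X3→φ4] = [9, 4, 3]
r7 m[X6→φ0] = [0, 7, 3]
r7 m[X6→φ3] = [8, 8, 8]
fixed point reached at round 7
traceback from X13: (X13=0, X9=2, X12=0, X3=2, X6=0), score=8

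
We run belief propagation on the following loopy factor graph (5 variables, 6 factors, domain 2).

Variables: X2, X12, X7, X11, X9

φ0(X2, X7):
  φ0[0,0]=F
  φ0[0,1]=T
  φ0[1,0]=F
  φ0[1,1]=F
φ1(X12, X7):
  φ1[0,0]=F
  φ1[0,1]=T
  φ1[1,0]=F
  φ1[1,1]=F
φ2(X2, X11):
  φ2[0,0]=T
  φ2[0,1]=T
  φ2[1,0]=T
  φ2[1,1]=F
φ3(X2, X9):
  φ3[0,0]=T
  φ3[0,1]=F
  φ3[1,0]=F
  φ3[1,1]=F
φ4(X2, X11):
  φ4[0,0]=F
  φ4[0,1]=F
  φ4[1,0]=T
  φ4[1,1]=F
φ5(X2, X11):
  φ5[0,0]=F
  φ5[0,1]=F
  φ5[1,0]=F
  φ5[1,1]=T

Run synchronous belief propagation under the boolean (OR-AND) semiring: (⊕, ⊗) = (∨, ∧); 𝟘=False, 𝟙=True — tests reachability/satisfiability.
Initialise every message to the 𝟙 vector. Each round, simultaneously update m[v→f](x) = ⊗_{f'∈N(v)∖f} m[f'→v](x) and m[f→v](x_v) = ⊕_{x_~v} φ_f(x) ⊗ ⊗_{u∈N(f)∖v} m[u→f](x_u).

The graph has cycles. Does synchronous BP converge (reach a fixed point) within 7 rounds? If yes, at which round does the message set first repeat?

CONVERGED at round 6

init: all messages = 𝟙 over 2 values
r1 m[φ0→X2] = [T, F]
r1 m[φ0→X7] = [F, T]
r1 m[φ1→X12] = [T, F]
r1 m[φ1→X7] = [F, T]
r1 m[φ2→X2] = [T, T]
r1 m[φ2→X11] = [T, T]
r1 m[φ3→X2] = [T, F]
r1 m[φ3→X9] = [T, F]
r1 m[φ4→X2] = [F, T]
r1 m[φ4→X11] = [T, F]
r1 m[φ5→X2] = [F, T]
r1 m[φ5→X11] = [F, T]
r1 m[X2→φ0] = [T, T]
r1 m[X2→φ2] = [T, T]
r1 m[X2→φ3] = [T, T]
r1 m[X2→φ4] = [T, T]
r1 m[X2→φ5] = [T, T]
r1 m[X12→φ1] = [T, T]
r1 m[X7→φ0] = [T, T]
r1 m[X7→φ1] = [T, T]
r1 m[X11→φ2] = [T, T]
r1 m[X11→φ4] = [T, T]
r1 m[X11→φ5] = [T, T]
r1 m[X9→φ3] = [T, T]
r2 m[φ0→X2] = [T, F]
r2 m[φ0→X7] = [F, T]
r2 m[φ1→X12] = [T, F]
r2 m[φ1→X7] = [F, T]
r2 m[φ2→X2] = [T, T]
r2 m[φ2→X11] = [T, T]
r2 m[φ3→X2] = [T, F]
r2 m[φ3→X9] = [T, F]
r2 m[φ4→X2] = [F, T]
r2 m[φ4→X11] = [T, F]
r2 m[φ5→X2] = [F, T]
r2 m[φ5→X11] = [F, T]
r2 m[X2→φ0] = [F, F]
r2 m[X2→φ2] = [F, F]
r2 m[X2→φ3] = [F, F]
r2 m[X2→φ4] = [F, F]
r2 m[X2→φ5] = [F, F]
r2 m[X12→φ1] = [T, T]
r2 m[X7→φ0] = [F, T]
r2 m[X7→φ1] = [F, T]
r2 m[X11→φ2] = [F, F]
r2 m[X11→φ4] = [F, T]
r2 m[X11→φ5] = [T, F]
r2 m[X9→φ3] = [T, T]
r3 m[φ0→X2] = [T, F]
r3 m[φ0→X7] = [F, F]
r3 m[φ1→X12] = [T, F]
r3 m[φ1→X7] = [F, T]
r3 m[φ2→X2] = [F, F]
r3 m[φ2→X11] = [F, F]
r3 m[φ3→X2] = [T, F]
r3 m[φ3→X9] = [F, F]
r3 m[φ4→X2] = [F, F]
r3 m[φ4→X11] = [F, F]
r3 m[φ5→X2] = [F, F]
r3 m[φ5→X11] = [F, F]
r3 m[X2→φ0] = [F, F]
r3 m[X2→φ2] = [F, F]
r3 m[X2→φ3] = [F, F]
r3 m[X2→φ4] = [F, F]
r3 m[X2→φ5] = [F, F]
r3 m[X12→φ1] = [T, T]
r3 m[X7→φ0] = [F, T]
r3 m[X7→φ1] = [F, T]
r3 m[X11→φ2] = [F, F]
r3 m[X11→φ4] = [F, T]
r3 m[X11→φ5] = [T, F]
r3 m[X9→φ3] = [T, T]
r4 m[φ0→X2] = [T, F]
r4 m[φ0→X7] = [F, F]
r4 m[φ1→X12] = [T, F]
r4 m[φ1→X7] = [F, T]
r4 m[φ2→X2] = [F, F]
r4 m[φ2→X11] = [F, F]
r4 m[φ3→X2] = [T, F]
r4 m[φ3→X9] = [F, F]
r4 m[φ4→X2] = [F, F]
r4 m[φ4→X11] = [F, F]
r4 m[φ5→X2] = [F, F]
r4 m[φ5→X11] = [F, F]
r4 m[X2→φ0] = [F, F]
r4 m[X2→φ2] = [F, F]
r4 m[X2→φ3] = [F, F]
r4 m[X2→φ4] = [F, F]
r4 m[X2→φ5] = [F, F]
r4 m[X12→φ1] = [T, T]
r4 m[X7→φ0] = [F, T]
r4 m[X7→φ1] = [F, F]
r4 m[X11→φ2] = [F, F]
r4 m[X11→φ4] = [F, F]
r4 m[X11→φ5] = [F, F]
r4 m[X9→φ3] = [T, T]
r5 m[φ0→X2] = [T, F]
r5 m[φ0→X7] = [F, F]
r5 m[φ1→X12] = [F, F]
r5 m[φ1→X7] = [F, T]
r5 m[φ2→X2] = [F, F]
r5 m[φ2→X11] = [F, F]
r5 m[φ3→X2] = [T, F]
r5 m[φ3→X9] = [F, F]
r5 m[φ4→X2] = [F, F]
r5 m[φ4→X11] = [F, F]
r5 m[φ5→X2] = [F, F]
r5 m[φ5→X11] = [F, F]
r5 m[X2→φ0] = [F, F]
r5 m[X2→φ2] = [F, F]
r5 m[X2→φ3] = [F, F]
r5 m[X2→φ4] = [F, F]
r5 m[X2→φ5] = [F, F]
r5 m[X12→φ1] = [T, T]
r5 m[X7→φ0] = [F, T]
r5 m[X7→φ1] = [F, F]
r5 m[X11→φ2] = [F, F]
r5 m[X11→φ4] = [F, F]
r5 m[X11→φ5] = [F, F]
r5 m[X9→φ3] = [T, T]
r6 m[φ0→X2] = [T, F]
r6 m[φ0→X7] = [F, F]
r6 m[φ1→X12] = [F, F]
r6 m[φ1→X7] = [F, T]
r6 m[φ2→X2] = [F, F]
r6 m[φ2→X11] = [F, F]
r6 m[φ3→X2] = [T, F]
r6 m[φ3→X9] = [F, F]
r6 m[φ4→X2] = [F, F]
r6 m[φ4→X11] = [F, F]
r6 m[φ5→X2] = [F, F]
r6 m[φ5→X11] = [F, F]
r6 m[X2→φ0] = [F, F]
r6 m[X2→φ2] = [F, F]
r6 m[X2→φ3] = [F, F]
r6 m[X2→φ4] = [F, F]
r6 m[X2→φ5] = [F, F]
r6 m[X12→φ1] = [T, T]
r6 m[X7→φ0] = [F, T]
r6 m[X7→φ1] = [F, F]
r6 m[X11→φ2] = [F, F]
r6 m[X11→φ4] = [F, F]
r6 m[X11→φ5] = [F, F]
r6 m[X9→φ3] = [T, T]
fixed point reached at round 6
messages reach a fixed point at round 6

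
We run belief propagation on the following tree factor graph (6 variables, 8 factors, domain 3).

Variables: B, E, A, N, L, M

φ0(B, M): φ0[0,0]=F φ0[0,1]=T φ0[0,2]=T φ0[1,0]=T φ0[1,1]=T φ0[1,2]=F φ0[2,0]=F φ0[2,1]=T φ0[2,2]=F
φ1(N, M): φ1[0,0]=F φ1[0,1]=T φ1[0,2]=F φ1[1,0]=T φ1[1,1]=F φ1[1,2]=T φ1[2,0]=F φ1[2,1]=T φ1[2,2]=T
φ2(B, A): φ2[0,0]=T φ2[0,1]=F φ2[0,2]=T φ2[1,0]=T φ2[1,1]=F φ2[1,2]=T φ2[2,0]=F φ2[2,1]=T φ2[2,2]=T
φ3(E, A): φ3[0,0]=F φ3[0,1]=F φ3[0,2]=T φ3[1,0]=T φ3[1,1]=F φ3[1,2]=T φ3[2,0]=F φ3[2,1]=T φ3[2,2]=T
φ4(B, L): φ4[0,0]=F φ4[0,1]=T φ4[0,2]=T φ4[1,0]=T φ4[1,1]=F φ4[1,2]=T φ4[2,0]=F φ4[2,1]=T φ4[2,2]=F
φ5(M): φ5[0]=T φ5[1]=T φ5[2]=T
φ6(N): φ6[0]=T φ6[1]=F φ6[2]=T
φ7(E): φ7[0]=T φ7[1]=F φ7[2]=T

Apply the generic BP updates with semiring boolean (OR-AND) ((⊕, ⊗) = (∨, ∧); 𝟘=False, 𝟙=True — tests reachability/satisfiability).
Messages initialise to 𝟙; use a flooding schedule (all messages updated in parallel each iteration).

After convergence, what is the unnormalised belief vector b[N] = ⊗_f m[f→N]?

init: all messages = 𝟙 over 3 values
r1 m[φ0→B] = [T, T, T]
r1 m[φ0→M] = [T, T, T]
r1 m[φ1→N] = [T, T, T]
r1 m[φ1→M] = [T, T, T]
r1 m[φ2→B] = [T, T, T]
r1 m[φ2→A] = [T, T, T]
r1 m[φ3→E] = [T, T, T]
r1 m[φ3→A] = [T, T, T]
r1 m[φ4→B] = [T, T, T]
r1 m[φ4→L] = [T, T, T]
r1 m[φ5→M] = [T, T, T]
r1 m[φ6→N] = [T, F, T]
r1 m[φ7→E] = [T, F, T]
r1 m[B→φ0] = [T, T, T]
r1 m[B→φ2] = [T, T, T]
r1 m[B→φ4] = [T, T, T]
r1 m[E→φ3] = [T, T, T]
r1 m[E→φ7] = [T, T, T]
r1 m[A→φ2] = [T, T, T]
r1 m[A→φ3] = [T, T, T]
r1 m[N→φ1] = [T, T, T]
r1 m[N→φ6] = [T, T, T]
r1 m[L→φ4] = [T, T, T]
r1 m[M→φ0] = [T, T, T]
r1 m[M→φ1] = [T, T, T]
r1 m[M→φ5] = [T, T, T]
r2 m[φ0→B] = [T, T, T]
r2 m[φ0→M] = [T, T, T]
r2 m[φ1→N] = [T, T, T]
r2 m[φ1→M] = [T, T, T]
r2 m[φ2→B] = [T, T, T]
r2 m[φ2→A] = [T, T, T]
r2 m[φ3→E] = [T, T, T]
r2 m[φ3→A] = [T, T, T]
r2 m[φ4→B] = [T, T, T]
r2 m[φ4→L] = [T, T, T]
r2 m[φ5→M] = [T, T, T]
r2 m[φ6→N] = [T, F, T]
r2 m[φ7→E] = [T, F, T]
r2 m[B→φ0] = [T, T, T]
r2 m[B→φ2] = [T, T, T]
r2 m[B→φ4] = [T, T, T]
r2 m[E→φ3] = [T, F, T]
r2 m[E→φ7] = [T, T, T]
r2 m[A→φ2] = [T, T, T]
r2 m[A→φ3] = [T, T, T]
r2 m[N→φ1] = [T, F, T]
r2 m[N→φ6] = [T, T, T]
r2 m[L→φ4] = [T, T, T]
r2 m[M→φ0] = [T, T, T]
r2 m[M→φ1] = [T, T, T]
r2 m[M→φ5] = [T, T, T]
r3 m[φ0→B] = [T, T, T]
r3 m[φ0→M] = [T, T, T]
r3 m[φ1→N] = [T, T, T]
r3 m[φ1→M] = [F, T, T]
r3 m[φ2→B] = [T, T, T]
r3 m[φ2→A] = [T, T, T]
r3 m[φ3→E] = [T, T, T]
r3 m[φ3→A] = [F, T, T]
r3 m[φ4→B] = [T, T, T]
r3 m[φ4→L] = [T, T, T]
r3 m[φ5→M] = [T, T, T]
r3 m[φ6→N] = [T, F, T]
r3 m[φ7→E] = [T, F, T]
r3 m[B→φ0] = [T, T, T]
r3 m[B→φ2] = [T, T, T]
r3 m[B→φ4] = [T, T, T]
r3 m[E→φ3] = [T, F, T]
r3 m[E→φ7] = [T, T, T]
r3 m[A→φ2] = [T, T, T]
r3 m[A→φ3] = [T, T, T]
r3 m[N→φ1] = [T, F, T]
r3 m[N→φ6] = [T, T, T]
r3 m[L→φ4] = [T, T, T]
r3 m[M→φ0] = [T, T, T]
r3 m[M→φ1] = [T, T, T]
r3 m[M→φ5] = [T, T, T]
r4 m[φ0→B] = [T, T, T]
r4 m[φ0→M] = [T, T, T]
r4 m[φ1→N] = [T, T, T]
r4 m[φ1→M] = [F, T, T]
r4 m[φ2→B] = [T, T, T]
r4 m[φ2→A] = [T, T, T]
r4 m[φ3→E] = [T, T, T]
r4 m[φ3→A] = [F, T, T]
r4 m[φ4→B] = [T, T, T]
r4 m[φ4→L] = [T, T, T]
r4 m[φ5→M] = [T, T, T]
r4 m[φ6→N] = [T, F, T]
r4 m[φ7→E] = [T, F, T]
r4 m[B→φ0] = [T, T, T]
r4 m[B→φ2] = [T, T, T]
r4 m[B→φ4] = [T, T, T]
r4 m[E→φ3] = [T, F, T]
r4 m[E→φ7] = [T, T, T]
r4 m[A→φ2] = [F, T, T]
r4 m[A→φ3] = [T, T, T]
r4 m[N→φ1] = [T, F, T]
r4 m[N→φ6] = [T, T, T]
r4 m[L→φ4] = [T, T, T]
r4 m[M→φ0] = [F, T, T]
r4 m[M→φ1] = [T, T, T]
r4 m[M→φ5] = [F, T, T]
r5 m[φ0→B] = [T, T, T]
r5 m[φ0→M] = [T, T, T]
r5 m[φ1→N] = [T, T, T]
r5 m[φ1→M] = [F, T, T]
r5 m[φ2→B] = [T, T, T]
r5 m[φ2→A] = [T, T, T]
r5 m[φ3→E] = [T, T, T]
r5 m[φ3→A] = [F, T, T]
r5 m[φ4→B] = [T, T, T]
r5 m[φ4→L] = [T, T, T]
r5 m[φ5→M] = [T, T, T]
r5 m[φ6→N] = [T, F, T]
r5 m[φ7→E] = [T, F, T]
r5 m[B→φ0] = [T, T, T]
r5 m[B→φ2] = [T, T, T]
r5 m[B→φ4] = [T, T, T]
r5 m[E→φ3] = [T, F, T]
r5 m[E→φ7] = [T, T, T]
r5 m[A→φ2] = [F, T, T]
r5 m[A→φ3] = [T, T, T]
r5 m[N→φ1] = [T, F, T]
r5 m[N→φ6] = [T, T, T]
r5 m[L→φ4] = [T, T, T]
r5 m[M→φ0] = [F, T, T]
r5 m[M→φ1] = [T, T, T]
r5 m[M→φ5] = [F, T, T]
fixed point reached at round 5
b[N] = ⊗ incoming = [T, F, T]

b[N] = [T, F, T]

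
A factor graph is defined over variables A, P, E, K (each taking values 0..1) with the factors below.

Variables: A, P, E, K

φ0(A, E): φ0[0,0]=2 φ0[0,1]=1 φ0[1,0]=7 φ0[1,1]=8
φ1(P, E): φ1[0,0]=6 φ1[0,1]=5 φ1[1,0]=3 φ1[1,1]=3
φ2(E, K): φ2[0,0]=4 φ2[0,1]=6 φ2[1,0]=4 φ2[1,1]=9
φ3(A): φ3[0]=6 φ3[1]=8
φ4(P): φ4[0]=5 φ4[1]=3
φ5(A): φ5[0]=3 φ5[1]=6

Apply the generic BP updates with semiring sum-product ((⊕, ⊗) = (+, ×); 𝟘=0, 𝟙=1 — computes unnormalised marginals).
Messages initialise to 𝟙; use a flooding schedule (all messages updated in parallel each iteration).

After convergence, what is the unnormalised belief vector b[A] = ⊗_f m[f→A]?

init: all messages = 𝟙 over 2 values
r1 m[φ0→A] = [3, 15]
r1 m[φ0→E] = [9, 9]
r1 m[φ1→P] = [11, 6]
r1 m[φ1→E] = [9, 8]
r1 m[φ2→E] = [10, 13]
r1 m[φ2→K] = [8, 15]
r1 m[φ3→A] = [6, 8]
r1 m[φ4→P] = [5, 3]
r1 m[φ5→A] = [3, 6]
r1 m[A→φ0] = [1, 1]
r1 m[A→φ3] = [1, 1]
r1 m[A→φ5] = [1, 1]
r1 m[P→φ1] = [1, 1]
r1 m[P→φ4] = [1, 1]
r1 m[E→φ0] = [1, 1]
r1 m[E→φ1] = [1, 1]
r1 m[E→φ2] = [1, 1]
r1 m[K→φ2] = [1, 1]
r2 m[φ0→A] = [3, 15]
r2 m[φ0→E] = [9, 9]
r2 m[φ1→P] = [11, 6]
r2 m[φ1→E] = [9, 8]
r2 m[φ2→E] = [10, 13]
r2 m[φ2→K] = [8, 15]
r2 m[φ3→A] = [6, 8]
r2 m[φ4→P] = [5, 3]
r2 m[φ5→A] = [3, 6]
r2 m[A→φ0] = [18, 48]
r2 m[A→φ3] = [9, 90]
r2 m[A→φ5] = [18, 120]
r2 m[P→φ1] = [5, 3]
r2 m[P→φ4] = [11, 6]
r2 m[E→φ0] = [90, 104]
r2 m[E→φ1] = [90, 117]
r2 m[E→φ2] = [81, 72]
r2 m[K→φ2] = [1, 1]
r3 m[φ0→A] = [284, 1462]
r3 m[φ0→E] = [372, 402]
r3 m[φ1→P] = [1125, 621]
r3 m[φ1→E] = [39, 34]
r3 m[φ2→E] = [10, 13]
r3 m[φ2→K] = [612, 1134]
r3 m[φ3→A] = [6, 8]
r3 m[φ4→P] = [5, 3]
r3 m[φ5→A] = [3, 6]
r3 m[A→φ0] = [18, 48]
r3 m[A→φ3] = [9, 90]
r3 m[A→φ5] = [18, 120]
r3 m[P→φ1] = [5, 3]
r3 m[P→φ4] = [11, 6]
r3 m[E→φ0] = [90, 104]
r3 m[E→φ1] = [90, 117]
r3 m[E→φ2] = [81, 72]
r3 m[K→φ2] = [1, 1]
r4 m[φ0→A] = [284, 1462]
r4 m[φ0→E] = [372, 402]
r4 m[φ1→P] = [1125, 621]
r4 m[φ1→E] = [39, 34]
r4 m[φ2→E] = [10, 13]
r4 m[φ2→K] = [612, 1134]
r4 m[φ3→A] = [6, 8]
r4 m[φ4→P] = [5, 3]
r4 m[φ5→A] = [3, 6]
r4 m[A→φ0] = [18, 48]
r4 m[A→φ3] = [852, 8772]
r4 m[A→φ5] = [1704, 11696]
r4 m[P→φ1] = [5, 3]
r4 m[P→φ4] = [1125, 621]
r4 m[E→φ0] = [390, 442]
r4 m[E→φ1] = [3720, 5226]
r4 m[E→φ2] = [14508, 13668]
r4 m[K→φ2] = [1, 1]
r5 m[φ0→A] = [1222, 6266]
r5 m[φ0→E] = [372, 402]
r5 m[φ1→P] = [48450, 26838]
r5 m[φ1→E] = [39, 34]
r5 m[φ2→E] = [10, 13]
r5 m[φ2→K] = [112704, 210060]
r5 m[φ3→A] = [6, 8]
r5 m[φ4→P] = [5, 3]
r5 m[φ5→A] = [3, 6]
r5 m[A→φ0] = [18, 48]
r5 m[A→φ3] = [852, 8772]
r5 m[A→φ5] = [1704, 11696]
r5 m[P→φ1] = [5, 3]
r5 m[P→φ4] = [1125, 621]
r5 m[E→φ0] = [390, 442]
r5 m[E→φ1] = [3720, 5226]
r5 m[E→φ2] = [14508, 13668]
r5 m[K→φ2] = [1, 1]
r6 m[φ0→A] = [1222, 6266]
r6 m[φ0→E] = [372, 402]
r6 m[φ1→P] = [48450, 26838]
r6 m[φ1→E] = [39, 34]
r6 m[φ2→E] = [10, 13]
r6 m[φ2→K] = [112704, 210060]
r6 m[φ3→A] = [6, 8]
r6 m[φ4→P] = [5, 3]
r6 m[φ5→A] = [3, 6]
r6 m[A→φ0] = [18, 48]
r6 m[A→φ3] = [3666, 37596]
r6 m[A→φ5] = [7332, 50128]
r6 m[P→φ1] = [5, 3]
r6 m[P→φ4] = [48450, 26838]
r6 m[E→φ0] = [390, 442]
r6 m[E→φ1] = [3720, 5226]
r6 m[E→φ2] = [14508, 13668]
r6 m[K→φ2] = [1, 1]
r7 m[φ0→A] = [1222, 6266]
r7 m[φ0→E] = [372, 402]
r7 m[φ1→P] = [48450, 26838]
r7 m[φ1→E] = [39, 34]
r7 m[φ2→E] = [10, 13]
r7 m[φ2→K] = [112704, 210060]
r7 m[φ3→A] = [6, 8]
r7 m[φ4→P] = [5, 3]
r7 m[φ5→A] = [3, 6]
r7 m[A→φ0] = [18, 48]
r7 m[A→φ3] = [3666, 37596]
r7 m[A→φ5] = [7332, 50128]
r7 m[P→φ1] = [5, 3]
r7 m[P→φ4] = [48450, 26838]
r7 m[E→φ0] = [390, 442]
r7 m[E→φ1] = [3720, 5226]
r7 m[E→φ2] = [14508, 13668]
r7 m[K→φ2] = [1, 1]
fixed point reached at round 7
b[A] = ⊗ incoming = [21996, 300768]

b[A] = [21996, 300768]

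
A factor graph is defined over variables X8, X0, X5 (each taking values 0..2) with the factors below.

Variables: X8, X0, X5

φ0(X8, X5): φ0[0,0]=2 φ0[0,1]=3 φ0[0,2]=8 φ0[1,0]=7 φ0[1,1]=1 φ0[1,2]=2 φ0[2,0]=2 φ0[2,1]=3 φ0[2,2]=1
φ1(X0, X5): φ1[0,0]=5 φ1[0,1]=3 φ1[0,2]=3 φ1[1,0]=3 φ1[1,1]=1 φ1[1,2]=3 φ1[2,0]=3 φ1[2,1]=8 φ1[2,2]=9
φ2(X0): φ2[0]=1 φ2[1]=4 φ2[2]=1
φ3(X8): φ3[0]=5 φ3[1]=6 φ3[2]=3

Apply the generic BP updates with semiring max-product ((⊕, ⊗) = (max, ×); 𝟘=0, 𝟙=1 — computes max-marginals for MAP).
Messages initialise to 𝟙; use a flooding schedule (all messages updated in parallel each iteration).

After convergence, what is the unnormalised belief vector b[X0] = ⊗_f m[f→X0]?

init: all messages = 𝟙 over 3 values
r1 m[φ0→X8] = [8, 7, 3]
r1 m[φ0→X5] = [7, 3, 8]
r1 m[φ1→X0] = [5, 3, 9]
r1 m[φ1→X5] = [5, 8, 9]
r1 m[φ2→X0] = [1, 4, 1]
r1 m[φ3→X8] = [5, 6, 3]
r1 m[X8→φ0] = [1, 1, 1]
r1 m[X8→φ3] = [1, 1, 1]
r1 m[X0→φ1] = [1, 1, 1]
r1 m[X0→φ2] = [1, 1, 1]
r1 m[X5→φ0] = [1, 1, 1]
r1 m[X5→φ1] = [1, 1, 1]
r2 m[φ0→X8] = [8, 7, 3]
r2 m[φ0→X5] = [7, 3, 8]
r2 m[φ1→X0] = [5, 3, 9]
r2 m[φ1→X5] = [5, 8, 9]
r2 m[φ2→X0] = [1, 4, 1]
r2 m[φ3→X8] = [5, 6, 3]
r2 m[X8→φ0] = [5, 6, 3]
r2 m[X8→φ3] = [8, 7, 3]
r2 m[X0→φ1] = [1, 4, 1]
r2 m[X0→φ2] = [5, 3, 9]
r2 m[X5→φ0] = [5, 8, 9]
r2 m[X5→φ1] = [7, 3, 8]
r3 m[φ0→X8] = [72, 35, 24]
r3 m[φ0→X5] = [42, 15, 40]
r3 m[φ1→X0] = [35, 24, 72]
r3 m[φ1→X5] = [12, 8, 12]
r3 m[φ2→X0] = [1, 4, 1]
r3 m[φ3→X8] = [5, 6, 3]
r3 m[X8→φ0] = [5, 6, 3]
r3 m[X8→φ3] = [8, 7, 3]
r3 m[X0→φ1] = [1, 4, 1]
r3 m[X0→φ2] = [5, 3, 9]
r3 m[X5→φ0] = [5, 8, 9]
r3 m[X5→φ1] = [7, 3, 8]
r4 m[φ0→X8] = [72, 35, 24]
r4 m[φ0→X5] = [42, 15, 40]
r4 m[φ1→X0] = [35, 24, 72]
r4 m[φ1→X5] = [12, 8, 12]
r4 m[φ2→X0] = [1, 4, 1]
r4 m[φ3→X8] = [5, 6, 3]
r4 m[X8→φ0] = [5, 6, 3]
r4 m[X8→φ3] = [72, 35, 24]
r4 m[X0→φ1] = [1, 4, 1]
r4 m[X0→φ2] = [35, 24, 72]
r4 m[X5→φ0] = [12, 8, 12]
r4 m[X5→φ1] = [42, 15, 40]
r5 m[φ0→X8] = [96, 84, 24]
r5 m[φ0→X5] = [42, 15, 40]
r5 m[φ1→X0] = [210, 126, 360]
r5 m[φ1→X5] = [12, 8, 12]
r5 m[φ2→X0] = [1, 4, 1]
r5 m[φ3→X8] = [5, 6, 3]
r5 m[X8→φ0] = [5, 6, 3]
r5 m[X8→φ3] = [72, 35, 24]
r5 m[X0→φ1] = [1, 4, 1]
r5 m[X0→φ2] = [35, 24, 72]
r5 m[X5→φ0] = [12, 8, 12]
r5 m[X5→φ1] = [42, 15, 40]
r6 m[φ0→X8] = [96, 84, 24]
r6 m[φ0→X5] = [42, 15, 40]
r6 m[φ1→X0] = [210, 126, 360]
r6 m[φ1→X5] = [12, 8, 12]
r6 m[φ2→X0] = [1, 4, 1]
r6 m[φ3→X8] = [5, 6, 3]
r6 m[X8→φ0] = [5, 6, 3]
r6 m[X8→φ3] = [96, 84, 24]
r6 m[X0→φ1] = [1, 4, 1]
r6 m[X0→φ2] = [210, 126, 360]
r6 m[X5→φ0] = [12, 8, 12]
r6 m[X5→φ1] = [42, 15, 40]
r7 m[φ0→X8] = [96, 84, 24]
r7 m[φ0→X5] = [42, 15, 40]
r7 m[φ1→X0] = [210, 126, 360]
r7 m[φ1→X5] = [12, 8, 12]
r7 m[φ2→X0] = [1, 4, 1]
r7 m[φ3→X8] = [5, 6, 3]
r7 m[X8→φ0] = [5, 6, 3]
r7 m[X8→φ3] = [96, 84, 24]
r7 m[X0→φ1] = [1, 4, 1]
r7 m[X0→φ2] = [210, 126, 360]
r7 m[X5→φ0] = [12, 8, 12]
r7 m[X5→φ1] = [42, 15, 40]
fixed point reached at round 7
b[X0] = ⊗ incoming = [210, 504, 360]

b[X0] = [210, 504, 360]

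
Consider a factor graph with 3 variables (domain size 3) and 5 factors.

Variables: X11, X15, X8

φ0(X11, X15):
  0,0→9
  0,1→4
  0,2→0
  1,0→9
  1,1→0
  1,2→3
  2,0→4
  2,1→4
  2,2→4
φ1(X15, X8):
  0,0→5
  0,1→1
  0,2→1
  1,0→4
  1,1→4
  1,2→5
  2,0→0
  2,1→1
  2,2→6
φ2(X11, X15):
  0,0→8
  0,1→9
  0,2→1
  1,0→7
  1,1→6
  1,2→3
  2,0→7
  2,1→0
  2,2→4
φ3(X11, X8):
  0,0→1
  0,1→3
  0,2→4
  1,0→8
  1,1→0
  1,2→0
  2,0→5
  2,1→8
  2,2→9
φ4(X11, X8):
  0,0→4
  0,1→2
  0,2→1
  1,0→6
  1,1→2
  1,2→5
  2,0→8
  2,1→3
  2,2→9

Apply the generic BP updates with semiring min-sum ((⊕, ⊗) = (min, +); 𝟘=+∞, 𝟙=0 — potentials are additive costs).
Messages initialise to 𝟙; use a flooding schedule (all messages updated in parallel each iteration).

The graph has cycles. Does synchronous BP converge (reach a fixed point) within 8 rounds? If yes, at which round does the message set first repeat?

init: all messages = 𝟙 over 3 values
r1 m[φ0→X11] = [0, 0, 4]
r1 m[φ0→X15] = [4, 0, 0]
r1 m[φ1→X15] = [1, 4, 0]
r1 m[φ1→X8] = [0, 1, 1]
r1 m[φ2→X11] = [1, 3, 0]
r1 m[φ2→X15] = [7, 0, 1]
r1 m[φ3→X11] = [1, 0, 5]
r1 m[φ3→X8] = [1, 0, 0]
r1 m[φ4→X11] = [1, 2, 3]
r1 m[φ4→X8] = [4, 2, 1]
r1 m[X11→φ0] = [0, 0, 0]
r1 m[X11→φ2] = [0, 0, 0]
r1 m[X11→φ3] = [0, 0, 0]
r1 m[X11→φ4] = [0, 0, 0]
r1 m[X15→φ0] = [0, 0, 0]
r1 m[X15→φ1] = [0, 0, 0]
r1 m[X15→φ2] = [0, 0, 0]
r1 m[X8→φ1] = [0, 0, 0]
r1 m[X8→φ3] = [0, 0, 0]
r1 m[X8→φ4] = [0, 0, 0]
r2 m[φ0→X11] = [0, 0, 4]
r2 m[φ0→X15] = [4, 0, 0]
r2 m[φ1→X15] = [1, 4, 0]
r2 m[φ1→X8] = [0, 1, 1]
r2 m[φ2→X11] = [1, 3, 0]
r2 m[φ2→X15] = [7, 0, 1]
r2 m[φ3→X11] = [1, 0, 5]
r2 m[φ3→X8] = [1, 0, 0]
r2 m[φ4→X11] = [1, 2, 3]
r2 m[φ4→X8] = [4, 2, 1]
r2 m[X11→φ0] = [3, 5, 8]
r2 m[X11→φ2] = [2, 2, 12]
r2 m[X11→φ3] = [2, 5, 7]
r2 m[X11→φ4] = [2, 3, 9]
r2 m[X15→φ0] = [8, 4, 1]
r2 m[X15→φ1] = [11, 0, 1]
r2 m[X15→φ2] = [5, 4, 0]
r2 m[X8→φ1] = [5, 2, 1]
r2 m[X8→φ3] = [4, 3, 2]
r2 m[X8→φ4] = [1, 1, 1]
r3 m[φ0→X11] = [1, 4, 5]
r3 m[φ0→X15] = [12, 5, 3]
r3 m[φ1→X15] = [2, 6, 3]
r3 m[φ1→X8] = [1, 2, 5]
r3 m[φ2→X11] = [1, 3, 4]
r3 m[φ2→X15] = [9, 8, 3]
r3 m[φ3→X11] = [5, 2, 9]
r3 m[φ3→X8] = [3, 5, 5]
r3 m[φ4→X11] = [2, 3, 4]
r3 m[φ4→X8] = [6, 4, 3]
r3 m[X11→φ0] = [3, 5, 8]
r3 m[X11→φ2] = [2, 2, 12]
r3 m[X11→φ3] = [2, 5, 7]
r3 m[X11→φ4] = [2, 3, 9]
r3 m[X15→φ0] = [8, 4, 1]
r3 m[X15→φ1] = [11, 0, 1]
r3 m[X15→φ2] = [5, 4, 0]
r3 m[X8→φ1] = [5, 2, 1]
r3 m[X8→φ3] = [4, 3, 2]
r3 m[X8→φ4] = [1, 1, 1]
r4 m[φ0→X11] = [1, 4, 5]
r4 m[φ0→X15] = [12, 5, 3]
r4 m[φ1→X15] = [2, 6, 3]
r4 m[φ1→X8] = [1, 2, 5]
r4 m[φ2→X11] = [1, 3, 4]
r4 m[φ2→X15] = [9, 8, 3]
r4 m[φ3→X11] = [5, 2, 9]
r4 m[φ3→X8] = [3, 5, 5]
r4 m[φ4→X11] = [2, 3, 4]
r4 m[φ4→X8] = [6, 4, 3]
r4 m[X11→φ0] = [8, 8, 17]
r4 m[X11→φ2] = [8, 9, 18]
r4 m[X11→φ3] = [4, 10, 13]
r4 m[X11→φ4] = [7, 9, 18]
r4 m[X15→φ0] = [11, 14, 6]
r4 m[X15→φ1] = [21, 13, 6]
r4 m[X15→φ2] = [14, 11, 6]
r4 m[X8→φ1] = [9, 9, 8]
r4 m[X8→φ3] = [7, 6, 8]
r4 m[X8→φ4] = [4, 7, 10]
r5 m[φ0→X11] = [6, 9, 10]
r5 m[φ0→X15] = [17, 8, 8]
r5 m[φ1→X15] = [9, 13, 9]
r5 m[φ1→X8] = [6, 7, 12]
r5 m[φ2→X11] = [7, 9, 10]
r5 m[φ2→X15] = [16, 15, 9]
r5 m[φ3→X11] = [8, 6, 12]
r5 m[φ3→X8] = [5, 7, 8]
r5 m[φ4→X11] = [8, 9, 10]
r5 m[φ4→X8] = [11, 9, 8]
r5 m[X11→φ0] = [8, 8, 17]
r5 m[X11→φ2] = [8, 9, 18]
r5 m[X11→φ3] = [4, 10, 13]
r5 m[X11→φ4] = [7, 9, 18]
r5 m[X15→φ0] = [11, 14, 6]
r5 m[X15→φ1] = [21, 13, 6]
r5 m[X15→φ2] = [14, 11, 6]
r5 m[X8→φ1] = [9, 9, 8]
r5 m[X8→φ3] = [7, 6, 8]
r5 m[X8→φ4] = [4, 7, 10]
r6 m[φ0→X11] = [6, 9, 10]
r6 m[φ0→X15] = [17, 8, 8]
r6 m[φ1→X15] = [9, 13, 9]
r6 m[φ1→X8] = [6, 7, 12]
r6 m[φ2→X11] = [7, 9, 10]
r6 m[φ2→X15] = [16, 15, 9]
r6 m[φ3→X11] = [8, 6, 12]
r6 m[φ3→X8] = [5, 7, 8]
r6 m[φ4→X11] = [8, 9, 10]
r6 m[φ4→X8] = [11, 9, 8]
r6 m[X11→φ0] = [23, 24, 32]
r6 m[X11→φ2] = [22, 24, 32]
r6 m[X11→φ3] = [21, 27, 30]
r6 m[X11→φ4] = [21, 24, 32]
r6 m[X15→φ0] = [25, 28, 18]
r6 m[X15→φ1] = [33, 23, 17]
r6 m[X15→φ2] = [26, 21, 17]
r6 m[X8→φ1] = [16, 16, 16]
r6 m[X8→φ3] = [17, 16, 20]
r6 m[X8→φ4] = [11, 14, 20]
r7 m[φ0→X11] = [18, 21, 22]
r7 m[φ0→X15] = [32, 24, 23]
r7 m[φ1→X15] = [17, 20, 16]
r7 m[φ1→X8] = [17, 18, 23]
r7 m[φ2→X11] = [18, 20, 21]
r7 m[φ2→X15] = [30, 30, 23]
r7 m[φ3→X11] = [18, 16, 22]
r7 m[φ3→X8] = [22, 24, 25]
r7 m[φ4→X11] = [15, 16, 17]
r7 m[φ4→X8] = [25, 23, 22]
r7 m[X11→φ0] = [23, 24, 32]
r7 m[X11→φ2] = [22, 24, 32]
r7 m[X11→φ3] = [21, 27, 30]
r7 m[X11→φ4] = [21, 24, 32]
r7 m[X15→φ0] = [25, 28, 18]
r7 m[X15→φ1] = [33, 23, 17]
r7 m[X15→φ2] = [26, 21, 17]
r7 m[X8→φ1] = [16, 16, 16]
r7 m[X8→φ3] = [17, 16, 20]
r7 m[X8→φ4] = [11, 14, 20]
r8 m[φ0→X11] = [18, 21, 22]
r8 m[φ0→X15] = [32, 24, 23]
r8 m[φ1→X15] = [17, 20, 16]
r8 m[φ1→X8] = [17, 18, 23]
r8 m[φ2→X11] = [18, 20, 21]
r8 m[φ2→X15] = [30, 30, 23]
r8 m[φ3→X11] = [18, 16, 22]
r8 m[φ3→X8] = [22, 24, 25]
r8 m[φ4→X11] = [15, 16, 17]
r8 m[φ4→X8] = [25, 23, 22]
r8 m[X11→φ0] = [51, 52, 60]
r8 m[X11→φ2] = [51, 53, 61]
r8 m[X11→φ3] = [51, 57, 60]
r8 m[X11→φ4] = [54, 57, 65]
r8 m[X15→φ0] = [47, 50, 39]
r8 m[X15→φ1] = [62, 54, 46]
r8 m[X15→φ2] = [49, 44, 39]
r8 m[X8→φ1] = [47, 47, 47]
r8 m[X8→φ3] = [42, 41, 45]
r8 m[X8→φ4] = [39, 42, 48]
no fixed point within 8 rounds

NOT CONVERGED within 8 rounds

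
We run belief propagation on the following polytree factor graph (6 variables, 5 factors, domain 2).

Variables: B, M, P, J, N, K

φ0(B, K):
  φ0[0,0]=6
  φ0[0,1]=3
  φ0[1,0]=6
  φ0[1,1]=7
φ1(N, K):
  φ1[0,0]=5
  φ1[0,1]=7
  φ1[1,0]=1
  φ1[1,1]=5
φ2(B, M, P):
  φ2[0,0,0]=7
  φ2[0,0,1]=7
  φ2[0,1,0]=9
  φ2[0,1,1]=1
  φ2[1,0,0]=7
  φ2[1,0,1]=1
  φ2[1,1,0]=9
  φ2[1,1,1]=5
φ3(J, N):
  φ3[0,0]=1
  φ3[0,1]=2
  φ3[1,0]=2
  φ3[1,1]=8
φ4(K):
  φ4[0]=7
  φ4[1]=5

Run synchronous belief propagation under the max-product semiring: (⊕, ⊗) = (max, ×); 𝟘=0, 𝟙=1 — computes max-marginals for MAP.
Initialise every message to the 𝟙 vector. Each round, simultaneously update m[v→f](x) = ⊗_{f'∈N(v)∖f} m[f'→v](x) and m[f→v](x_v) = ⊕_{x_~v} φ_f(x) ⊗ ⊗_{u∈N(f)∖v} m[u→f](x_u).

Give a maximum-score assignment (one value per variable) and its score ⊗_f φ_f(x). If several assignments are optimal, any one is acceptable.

assignment: (B=1, M=1, P=0, J=1, N=1, K=1); score = 12600

init: all messages = 𝟙 over 2 values
r1 m[φ0→B] = [6, 7]
r1 m[φ0→K] = [6, 7]
r1 m[φ1→N] = [7, 5]
r1 m[φ1→K] = [5, 7]
r1 m[φ2→B] = [9, 9]
r1 m[φ2→M] = [7, 9]
r1 m[φ2→P] = [9, 7]
r1 m[φ3→J] = [2, 8]
r1 m[φ3→N] = [2, 8]
r1 m[φ4→K] = [7, 5]
r1 m[B→φ0] = [1, 1]
r1 m[B→φ2] = [1, 1]
r1 m[M→φ2] = [1, 1]
r1 m[P→φ2] = [1, 1]
r1 m[J→φ3] = [1, 1]
r1 m[N→φ1] = [1, 1]
r1 m[N→φ3] = [1, 1]
r1 m[K→φ0] = [1, 1]
r1 m[K→φ1] = [1, 1]
r1 m[K→φ4] = [1, 1]
r2 m[φ0→B] = [6, 7]
r2 m[φ0→K] = [6, 7]
r2 m[φ1→N] = [7, 5]
r2 m[φ1→K] = [5, 7]
r2 m[φ2→B] = [9, 9]
r2 m[φ2→M] = [7, 9]
r2 m[φ2→P] = [9, 7]
r2 m[φ3→J] = [2, 8]
r2 m[φ3→N] = [2, 8]
r2 m[φ4→K] = [7, 5]
r2 m[B→φ0] = [9, 9]
r2 m[B→φ2] = [6, 7]
r2 m[M→φ2] = [1, 1]
r2 m[P→φ2] = [1, 1]
r2 m[J→φ3] = [1, 1]
r2 m[N→φ1] = [2, 8]
r2 m[N→φ3] = [7, 5]
r2 m[K→φ0] = [35, 35]
r2 m[K→φ1] = [42, 35]
r2 m[K→φ4] = [30, 49]
r3 m[φ0→B] = [210, 245]
r3 m[φ0→K] = [54, 63]
r3 m[φ1→N] = [245, 175]
r3 m[φ1→K] = [10, 40]
r3 m[φ2→B] = [9, 9]
r3 m[φ2→M] = [49, 63]
r3 m[φ2→P] = [63, 42]
r3 m[φ3→J] = [10, 40]
r3 m[φ3→N] = [2, 8]
r3 m[φ4→K] = [7, 5]
r3 m[B→φ0] = [9, 9]
r3 m[B→φ2] = [6, 7]
r3 m[M→φ2] = [1, 1]
r3 m[P→φ2] = [1, 1]
r3 m[J→φ3] = [1, 1]
r3 m[N→φ1] = [2, 8]
r3 m[N→φ3] = [7, 5]
r3 m[K→φ0] = [35, 35]
r3 m[K→φ1] = [42, 35]
r3 m[K→φ4] = [30, 49]
r4 m[φ0→B] = [210, 245]
r4 m[φ0→K] = [54, 63]
r4 m[φ1→N] = [245, 175]
r4 m[φ1→K] = [10, 40]
r4 m[φ2→B] = [9, 9]
r4 m[φ2→M] = [49, 63]
r4 m[φ2→P] = [63, 42]
r4 m[φ3→J] = [10, 40]
r4 m[φ3→N] = [2, 8]
r4 m[φ4→K] = [7, 5]
r4 m[B→φ0] = [9, 9]
r4 m[B→φ2] = [210, 245]
r4 m[M→φ2] = [1, 1]
r4 m[P→φ2] = [1, 1]
r4 m[J→φ3] = [1, 1]
r4 m[N→φ1] = [2, 8]
r4 m[N→φ3] = [245, 175]
r4 m[K→φ0] = [70, 200]
r4 m[K→φ1] = [378, 315]
r4 m[K→φ4] = [540, 2520]
r5 m[φ0→B] = [600, 1400]
r5 m[φ0→K] = [54, 63]
r5 m[φ1→N] = [2205, 1575]
r5 m[φ1→K] = [10, 40]
r5 m[φ2→B] = [9, 9]
r5 m[φ2→M] = [1715, 2205]
r5 m[φ2→P] = [2205, 1470]
r5 m[φ3→J] = [350, 1400]
r5 m[φ3→N] = [2, 8]
r5 m[φ4→K] = [7, 5]
r5 m[B→φ0] = [9, 9]
r5 m[B→φ2] = [210, 245]
r5 m[M→φ2] = [1, 1]
r5 m[P→φ2] = [1, 1]
r5 m[J→φ3] = [1, 1]
r5 m[N→φ1] = [2, 8]
r5 m[N→φ3] = [245, 175]
r5 m[K→φ0] = [70, 200]
r5 m[K→φ1] = [378, 315]
r5 m[K→φ4] = [540, 2520]
r6 m[φ0→B] = [600, 1400]
r6 m[φ0→K] = [54, 63]
r6 m[φ1→N] = [2205, 1575]
r6 m[φ1→K] = [10, 40]
r6 m[φ2→B] = [9, 9]
r6 m[φ2→M] = [1715, 2205]
r6 m[φ2→P] = [2205, 1470]
r6 m[φ3→J] = [350, 1400]
r6 m[φ3→N] = [2, 8]
r6 m[φ4→K] = [7, 5]
r6 m[B→φ0] = [9, 9]
r6 m[B→φ2] = [600, 1400]
r6 m[M→φ2] = [1, 1]
r6 m[P→φ2] = [1, 1]
r6 m[J→φ3] = [1, 1]
r6 m[N→φ1] = [2, 8]
r6 m[N→φ3] = [2205, 1575]
r6 m[K→φ0] = [70, 200]
r6 m[K→φ1] = [378, 315]
r6 m[K→φ4] = [540, 2520]
r7 m[φ0→B] = [600, 1400]
r7 m[φ0→K] = [54, 63]
r7 m[φ1→N] = [2205, 1575]
r7 m[φ1→K] = [10, 40]
r7 m[φ2→B] = [9, 9]
r7 m[φ2→M] = [9800, 12600]
r7 m[φ2→P] = [12600, 7000]
r7 m[φ3→J] = [3150, 12600]
r7 m[φ3→N] = [2, 8]
r7 m[φ4→K] = [7, 5]
r7 m[B→φ0] = [9, 9]
r7 m[B→φ2] = [600, 1400]
r7 m[M→φ2] = [1, 1]
r7 m[P→φ2] = [1, 1]
r7 m[J→φ3] = [1, 1]
r7 m[N→φ1] = [2, 8]
r7 m[N→φ3] = [2205, 1575]
r7 m[K→φ0] = [70, 200]
r7 m[K→φ1] = [378, 315]
r7 m[K→φ4] = [540, 2520]
r8 m[φ0→B] = [600, 1400]
r8 m[φ0→K] = [54, 63]
r8 m[φ1→N] = [2205, 1575]
r8 m[φ1→K] = [10, 40]
r8 m[φ2→B] = [9, 9]
r8 m[φ2→M] = [9800, 12600]
r8 m[φ2→P] = [12600, 7000]
r8 m[φ3→J] = [3150, 12600]
r8 m[φ3→N] = [2, 8]
r8 m[φ4→K] = [7, 5]
r8 m[B→φ0] = [9, 9]
r8 m[B→φ2] = [600, 1400]
r8 m[M→φ2] = [1, 1]
r8 m[P→φ2] = [1, 1]
r8 m[J→φ3] = [1, 1]
r8 m[N→φ1] = [2, 8]
r8 m[N→φ3] = [2205, 1575]
r8 m[K→φ0] = [70, 200]
r8 m[K→φ1] = [378, 315]
r8 m[K→φ4] = [540, 2520]
fixed point reached at round 8
traceback from B: (B=1, M=1, P=0, J=1, N=1, K=1), score=12600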